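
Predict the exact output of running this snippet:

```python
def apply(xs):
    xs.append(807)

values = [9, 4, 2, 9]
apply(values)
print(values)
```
[9, 4, 2, 9, 807]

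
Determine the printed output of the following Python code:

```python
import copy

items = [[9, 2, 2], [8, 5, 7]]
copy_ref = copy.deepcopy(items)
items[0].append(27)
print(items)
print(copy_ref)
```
[[9, 2, 2, 27], [8, 5, 7]]
[[9, 2, 2], [8, 5, 7]]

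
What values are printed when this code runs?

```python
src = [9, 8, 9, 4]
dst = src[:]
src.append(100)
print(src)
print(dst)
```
[9, 8, 9, 4, 100]
[9, 8, 9, 4]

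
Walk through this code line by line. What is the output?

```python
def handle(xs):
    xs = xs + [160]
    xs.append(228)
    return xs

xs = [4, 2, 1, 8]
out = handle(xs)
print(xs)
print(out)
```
[4, 2, 1, 8]
[4, 2, 1, 8, 160, 228]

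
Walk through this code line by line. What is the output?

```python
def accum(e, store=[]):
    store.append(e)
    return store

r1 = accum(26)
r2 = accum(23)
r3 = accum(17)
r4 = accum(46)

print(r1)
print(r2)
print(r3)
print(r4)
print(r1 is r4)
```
[26, 23, 17, 46]
[26, 23, 17, 46]
[26, 23, 17, 46]
[26, 23, 17, 46]
True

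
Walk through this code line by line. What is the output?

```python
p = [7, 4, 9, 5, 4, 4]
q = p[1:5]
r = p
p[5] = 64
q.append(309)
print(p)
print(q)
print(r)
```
[7, 4, 9, 5, 4, 64]
[4, 9, 5, 4, 309]
[7, 4, 9, 5, 4, 64]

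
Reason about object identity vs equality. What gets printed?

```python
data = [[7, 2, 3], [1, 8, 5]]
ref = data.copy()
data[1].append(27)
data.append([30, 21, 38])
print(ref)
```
[[7, 2, 3], [1, 8, 5, 27]]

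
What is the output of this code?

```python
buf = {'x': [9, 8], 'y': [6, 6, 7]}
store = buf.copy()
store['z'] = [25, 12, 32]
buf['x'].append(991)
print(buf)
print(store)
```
{'x': [9, 8, 991], 'y': [6, 6, 7]}
{'x': [9, 8, 991], 'y': [6, 6, 7], 'z': [25, 12, 32]}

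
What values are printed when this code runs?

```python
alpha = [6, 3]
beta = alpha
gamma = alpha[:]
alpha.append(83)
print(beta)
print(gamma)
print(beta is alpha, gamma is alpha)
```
[6, 3, 83]
[6, 3]
True False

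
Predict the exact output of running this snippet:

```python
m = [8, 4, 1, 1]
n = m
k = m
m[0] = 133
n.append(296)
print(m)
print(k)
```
[133, 4, 1, 1, 296]
[133, 4, 1, 1, 296]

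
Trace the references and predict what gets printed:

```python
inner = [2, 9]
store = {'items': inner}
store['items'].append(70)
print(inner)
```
[2, 9, 70]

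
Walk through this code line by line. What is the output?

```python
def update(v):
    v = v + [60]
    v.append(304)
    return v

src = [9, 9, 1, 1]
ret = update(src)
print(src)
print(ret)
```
[9, 9, 1, 1]
[9, 9, 1, 1, 60, 304]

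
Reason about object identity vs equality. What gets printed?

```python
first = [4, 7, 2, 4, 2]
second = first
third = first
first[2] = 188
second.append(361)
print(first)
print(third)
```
[4, 7, 188, 4, 2, 361]
[4, 7, 188, 4, 2, 361]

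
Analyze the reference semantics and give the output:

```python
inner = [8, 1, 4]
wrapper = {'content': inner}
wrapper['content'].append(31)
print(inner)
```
[8, 1, 4, 31]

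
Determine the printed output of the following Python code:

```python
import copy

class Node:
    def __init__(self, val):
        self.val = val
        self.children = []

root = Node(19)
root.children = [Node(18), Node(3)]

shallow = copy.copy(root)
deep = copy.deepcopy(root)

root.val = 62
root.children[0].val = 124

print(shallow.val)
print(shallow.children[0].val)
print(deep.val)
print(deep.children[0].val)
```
19
124
19
18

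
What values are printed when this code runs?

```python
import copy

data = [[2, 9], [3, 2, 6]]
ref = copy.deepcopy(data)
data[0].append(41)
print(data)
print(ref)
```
[[2, 9, 41], [3, 2, 6]]
[[2, 9], [3, 2, 6]]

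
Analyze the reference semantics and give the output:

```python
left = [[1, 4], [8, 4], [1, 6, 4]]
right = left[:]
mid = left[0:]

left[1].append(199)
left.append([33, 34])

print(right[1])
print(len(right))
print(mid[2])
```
[8, 4, 199]
3
[1, 6, 4]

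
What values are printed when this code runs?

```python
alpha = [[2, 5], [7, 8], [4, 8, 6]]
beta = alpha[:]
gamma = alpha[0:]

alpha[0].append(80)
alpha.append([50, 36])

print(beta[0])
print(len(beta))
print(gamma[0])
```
[2, 5, 80]
3
[2, 5, 80]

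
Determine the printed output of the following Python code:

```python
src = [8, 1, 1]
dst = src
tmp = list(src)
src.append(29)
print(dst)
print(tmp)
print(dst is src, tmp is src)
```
[8, 1, 1, 29]
[8, 1, 1]
True False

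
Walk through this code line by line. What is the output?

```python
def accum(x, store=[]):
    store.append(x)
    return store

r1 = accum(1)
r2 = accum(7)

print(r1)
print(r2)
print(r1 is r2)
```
[1, 7]
[1, 7]
True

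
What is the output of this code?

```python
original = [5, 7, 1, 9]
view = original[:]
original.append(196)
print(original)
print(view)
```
[5, 7, 1, 9, 196]
[5, 7, 1, 9]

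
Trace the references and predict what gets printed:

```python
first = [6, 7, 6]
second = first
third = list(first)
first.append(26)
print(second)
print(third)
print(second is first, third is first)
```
[6, 7, 6, 26]
[6, 7, 6]
True False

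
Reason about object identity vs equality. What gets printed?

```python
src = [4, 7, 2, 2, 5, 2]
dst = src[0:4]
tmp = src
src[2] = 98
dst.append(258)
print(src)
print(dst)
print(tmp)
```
[4, 7, 98, 2, 5, 2]
[4, 7, 2, 2, 258]
[4, 7, 98, 2, 5, 2]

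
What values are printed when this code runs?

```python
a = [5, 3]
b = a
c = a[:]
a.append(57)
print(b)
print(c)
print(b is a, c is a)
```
[5, 3, 57]
[5, 3]
True False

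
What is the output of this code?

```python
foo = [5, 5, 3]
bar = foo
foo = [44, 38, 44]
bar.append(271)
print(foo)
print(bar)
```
[44, 38, 44]
[5, 5, 3, 271]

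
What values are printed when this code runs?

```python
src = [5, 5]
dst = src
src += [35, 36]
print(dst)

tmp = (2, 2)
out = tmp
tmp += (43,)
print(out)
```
[5, 5, 35, 36]
(2, 2)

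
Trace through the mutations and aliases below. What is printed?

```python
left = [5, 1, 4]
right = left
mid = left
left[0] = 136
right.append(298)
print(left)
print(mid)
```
[136, 1, 4, 298]
[136, 1, 4, 298]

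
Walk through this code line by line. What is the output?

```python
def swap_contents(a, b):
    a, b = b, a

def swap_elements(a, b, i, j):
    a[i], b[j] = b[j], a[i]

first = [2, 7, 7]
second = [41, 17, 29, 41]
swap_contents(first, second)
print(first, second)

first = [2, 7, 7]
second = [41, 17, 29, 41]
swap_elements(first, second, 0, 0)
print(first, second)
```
[2, 7, 7] [41, 17, 29, 41]
[41, 7, 7] [2, 17, 29, 41]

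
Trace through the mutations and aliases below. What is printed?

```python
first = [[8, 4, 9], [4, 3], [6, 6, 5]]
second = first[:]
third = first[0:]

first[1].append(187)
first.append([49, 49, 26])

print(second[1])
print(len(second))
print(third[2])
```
[4, 3, 187]
3
[6, 6, 5]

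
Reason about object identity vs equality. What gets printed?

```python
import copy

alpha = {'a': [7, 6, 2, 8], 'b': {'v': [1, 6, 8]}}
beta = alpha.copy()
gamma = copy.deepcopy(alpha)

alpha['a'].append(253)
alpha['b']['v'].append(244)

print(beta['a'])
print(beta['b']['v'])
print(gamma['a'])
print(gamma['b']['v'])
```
[7, 6, 2, 8, 253]
[1, 6, 8, 244]
[7, 6, 2, 8]
[1, 6, 8]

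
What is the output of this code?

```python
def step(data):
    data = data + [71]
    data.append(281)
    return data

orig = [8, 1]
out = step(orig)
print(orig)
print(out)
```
[8, 1]
[8, 1, 71, 281]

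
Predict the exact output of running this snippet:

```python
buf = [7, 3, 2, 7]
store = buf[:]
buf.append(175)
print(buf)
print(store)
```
[7, 3, 2, 7, 175]
[7, 3, 2, 7]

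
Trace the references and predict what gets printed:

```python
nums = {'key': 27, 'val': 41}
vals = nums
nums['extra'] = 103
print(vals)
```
{'key': 27, 'val': 41, 'extra': 103}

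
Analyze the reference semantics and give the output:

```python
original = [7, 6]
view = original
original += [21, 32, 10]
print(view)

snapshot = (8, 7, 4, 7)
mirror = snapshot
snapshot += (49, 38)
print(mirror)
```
[7, 6, 21, 32, 10]
(8, 7, 4, 7)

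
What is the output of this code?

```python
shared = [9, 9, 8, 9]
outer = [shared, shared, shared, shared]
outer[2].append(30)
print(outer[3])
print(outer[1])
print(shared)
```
[9, 9, 8, 9, 30]
[9, 9, 8, 9, 30]
[9, 9, 8, 9, 30]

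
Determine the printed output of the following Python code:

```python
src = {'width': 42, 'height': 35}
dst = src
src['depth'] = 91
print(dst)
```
{'width': 42, 'height': 35, 'depth': 91}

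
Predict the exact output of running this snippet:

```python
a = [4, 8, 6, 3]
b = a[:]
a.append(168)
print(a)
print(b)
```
[4, 8, 6, 3, 168]
[4, 8, 6, 3]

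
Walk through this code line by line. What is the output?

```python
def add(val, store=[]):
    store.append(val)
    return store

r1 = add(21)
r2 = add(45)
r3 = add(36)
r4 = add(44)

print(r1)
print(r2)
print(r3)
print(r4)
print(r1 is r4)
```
[21, 45, 36, 44]
[21, 45, 36, 44]
[21, 45, 36, 44]
[21, 45, 36, 44]
True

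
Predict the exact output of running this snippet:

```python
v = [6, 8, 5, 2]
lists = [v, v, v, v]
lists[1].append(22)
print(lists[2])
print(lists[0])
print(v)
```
[6, 8, 5, 2, 22]
[6, 8, 5, 2, 22]
[6, 8, 5, 2, 22]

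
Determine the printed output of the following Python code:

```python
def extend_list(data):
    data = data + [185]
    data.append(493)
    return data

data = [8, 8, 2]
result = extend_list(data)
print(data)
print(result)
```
[8, 8, 2]
[8, 8, 2, 185, 493]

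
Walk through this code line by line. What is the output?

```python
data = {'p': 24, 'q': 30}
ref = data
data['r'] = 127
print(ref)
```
{'p': 24, 'q': 30, 'r': 127}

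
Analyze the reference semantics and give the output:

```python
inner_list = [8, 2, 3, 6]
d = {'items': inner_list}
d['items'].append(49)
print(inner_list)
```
[8, 2, 3, 6, 49]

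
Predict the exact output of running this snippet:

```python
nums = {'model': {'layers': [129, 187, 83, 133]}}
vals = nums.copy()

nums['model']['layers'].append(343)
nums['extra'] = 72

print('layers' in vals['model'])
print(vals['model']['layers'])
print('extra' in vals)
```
True
[129, 187, 83, 133, 343]
False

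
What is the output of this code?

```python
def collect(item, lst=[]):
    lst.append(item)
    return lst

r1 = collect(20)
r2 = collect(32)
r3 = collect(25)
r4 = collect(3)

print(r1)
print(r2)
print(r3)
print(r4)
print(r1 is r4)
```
[20, 32, 25, 3]
[20, 32, 25, 3]
[20, 32, 25, 3]
[20, 32, 25, 3]
True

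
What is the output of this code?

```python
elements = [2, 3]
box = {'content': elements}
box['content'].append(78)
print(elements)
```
[2, 3, 78]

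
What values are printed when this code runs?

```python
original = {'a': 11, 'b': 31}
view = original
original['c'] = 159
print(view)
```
{'a': 11, 'b': 31, 'c': 159}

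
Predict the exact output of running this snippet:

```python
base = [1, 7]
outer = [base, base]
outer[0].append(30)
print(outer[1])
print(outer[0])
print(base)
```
[1, 7, 30]
[1, 7, 30]
[1, 7, 30]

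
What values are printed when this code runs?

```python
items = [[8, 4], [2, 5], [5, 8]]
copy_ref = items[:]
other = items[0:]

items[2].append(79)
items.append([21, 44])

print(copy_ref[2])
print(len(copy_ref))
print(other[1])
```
[5, 8, 79]
3
[2, 5]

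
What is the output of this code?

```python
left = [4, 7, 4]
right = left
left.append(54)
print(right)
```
[4, 7, 4, 54]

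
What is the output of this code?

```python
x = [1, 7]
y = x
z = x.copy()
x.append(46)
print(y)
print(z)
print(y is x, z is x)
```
[1, 7, 46]
[1, 7]
True False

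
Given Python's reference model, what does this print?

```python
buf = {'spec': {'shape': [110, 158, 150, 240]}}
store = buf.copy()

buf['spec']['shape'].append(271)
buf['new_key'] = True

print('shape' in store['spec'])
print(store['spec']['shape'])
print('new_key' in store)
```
True
[110, 158, 150, 240, 271]
False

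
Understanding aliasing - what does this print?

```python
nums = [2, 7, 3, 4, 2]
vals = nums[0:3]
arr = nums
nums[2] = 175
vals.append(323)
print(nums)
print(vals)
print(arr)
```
[2, 7, 175, 4, 2]
[2, 7, 3, 323]
[2, 7, 175, 4, 2]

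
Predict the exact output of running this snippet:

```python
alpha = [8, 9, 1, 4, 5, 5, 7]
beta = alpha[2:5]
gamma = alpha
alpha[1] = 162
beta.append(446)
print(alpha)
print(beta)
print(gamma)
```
[8, 162, 1, 4, 5, 5, 7]
[1, 4, 5, 446]
[8, 162, 1, 4, 5, 5, 7]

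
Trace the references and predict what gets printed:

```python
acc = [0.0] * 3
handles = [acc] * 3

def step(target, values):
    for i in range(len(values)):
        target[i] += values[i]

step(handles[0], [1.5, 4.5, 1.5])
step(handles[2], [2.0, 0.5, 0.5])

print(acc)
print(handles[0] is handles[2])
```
[3.5, 5.0, 2.0]
True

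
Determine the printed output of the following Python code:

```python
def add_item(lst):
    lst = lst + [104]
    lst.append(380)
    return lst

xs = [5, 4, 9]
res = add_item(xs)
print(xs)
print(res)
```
[5, 4, 9]
[5, 4, 9, 104, 380]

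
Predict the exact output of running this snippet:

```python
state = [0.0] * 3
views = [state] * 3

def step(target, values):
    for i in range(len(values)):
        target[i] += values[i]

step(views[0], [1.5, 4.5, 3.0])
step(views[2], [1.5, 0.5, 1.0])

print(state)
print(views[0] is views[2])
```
[3.0, 5.0, 4.0]
True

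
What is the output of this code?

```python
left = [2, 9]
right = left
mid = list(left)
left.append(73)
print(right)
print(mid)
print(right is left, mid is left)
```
[2, 9, 73]
[2, 9]
True False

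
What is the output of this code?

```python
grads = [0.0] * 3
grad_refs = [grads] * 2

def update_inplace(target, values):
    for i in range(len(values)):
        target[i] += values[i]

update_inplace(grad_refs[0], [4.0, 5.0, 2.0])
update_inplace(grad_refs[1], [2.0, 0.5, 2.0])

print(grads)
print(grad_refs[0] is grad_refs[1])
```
[6.0, 5.5, 4.0]
True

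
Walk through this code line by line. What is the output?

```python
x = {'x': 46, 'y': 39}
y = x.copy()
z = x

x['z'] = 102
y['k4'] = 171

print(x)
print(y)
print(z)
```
{'x': 46, 'y': 39, 'z': 102}
{'x': 46, 'y': 39, 'k4': 171}
{'x': 46, 'y': 39, 'z': 102}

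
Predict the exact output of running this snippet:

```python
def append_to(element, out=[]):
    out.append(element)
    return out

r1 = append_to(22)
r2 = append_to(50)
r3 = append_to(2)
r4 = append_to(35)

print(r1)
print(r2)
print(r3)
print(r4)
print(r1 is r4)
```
[22, 50, 2, 35]
[22, 50, 2, 35]
[22, 50, 2, 35]
[22, 50, 2, 35]
True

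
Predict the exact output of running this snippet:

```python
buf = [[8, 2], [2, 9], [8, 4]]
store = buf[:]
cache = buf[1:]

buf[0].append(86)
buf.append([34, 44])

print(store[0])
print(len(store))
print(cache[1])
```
[8, 2, 86]
3
[8, 4]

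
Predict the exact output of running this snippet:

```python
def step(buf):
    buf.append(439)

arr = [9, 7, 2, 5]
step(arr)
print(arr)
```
[9, 7, 2, 5, 439]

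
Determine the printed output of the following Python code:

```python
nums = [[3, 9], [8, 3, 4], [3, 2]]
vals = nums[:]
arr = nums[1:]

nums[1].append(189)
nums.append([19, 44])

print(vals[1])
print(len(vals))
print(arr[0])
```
[8, 3, 4, 189]
3
[8, 3, 4, 189]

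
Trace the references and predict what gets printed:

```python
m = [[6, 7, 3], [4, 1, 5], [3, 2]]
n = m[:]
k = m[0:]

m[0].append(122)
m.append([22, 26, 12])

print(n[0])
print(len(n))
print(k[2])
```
[6, 7, 3, 122]
3
[3, 2]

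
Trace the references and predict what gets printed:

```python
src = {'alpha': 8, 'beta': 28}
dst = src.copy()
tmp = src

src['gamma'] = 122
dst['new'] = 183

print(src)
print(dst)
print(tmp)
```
{'alpha': 8, 'beta': 28, 'gamma': 122}
{'alpha': 8, 'beta': 28, 'new': 183}
{'alpha': 8, 'beta': 28, 'gamma': 122}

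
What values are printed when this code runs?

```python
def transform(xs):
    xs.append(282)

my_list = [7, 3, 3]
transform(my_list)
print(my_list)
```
[7, 3, 3, 282]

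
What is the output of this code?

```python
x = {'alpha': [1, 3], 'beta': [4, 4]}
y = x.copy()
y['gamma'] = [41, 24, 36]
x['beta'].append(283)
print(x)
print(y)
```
{'alpha': [1, 3], 'beta': [4, 4, 283]}
{'alpha': [1, 3], 'beta': [4, 4, 283], 'gamma': [41, 24, 36]}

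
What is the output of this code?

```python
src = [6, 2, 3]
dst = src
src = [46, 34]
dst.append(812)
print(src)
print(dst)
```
[46, 34]
[6, 2, 3, 812]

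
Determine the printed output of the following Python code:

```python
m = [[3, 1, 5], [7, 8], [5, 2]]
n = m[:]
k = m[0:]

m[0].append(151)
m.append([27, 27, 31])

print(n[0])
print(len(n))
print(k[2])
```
[3, 1, 5, 151]
3
[5, 2]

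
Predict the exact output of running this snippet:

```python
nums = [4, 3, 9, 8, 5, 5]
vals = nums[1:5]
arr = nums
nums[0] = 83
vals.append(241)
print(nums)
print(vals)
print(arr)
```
[83, 3, 9, 8, 5, 5]
[3, 9, 8, 5, 241]
[83, 3, 9, 8, 5, 5]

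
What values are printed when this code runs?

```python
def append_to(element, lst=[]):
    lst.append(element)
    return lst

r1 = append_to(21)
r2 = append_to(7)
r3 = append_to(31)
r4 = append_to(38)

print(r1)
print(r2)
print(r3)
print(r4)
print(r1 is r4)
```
[21, 7, 31, 38]
[21, 7, 31, 38]
[21, 7, 31, 38]
[21, 7, 31, 38]
True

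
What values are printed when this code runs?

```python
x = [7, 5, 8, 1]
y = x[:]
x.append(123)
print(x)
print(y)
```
[7, 5, 8, 1, 123]
[7, 5, 8, 1]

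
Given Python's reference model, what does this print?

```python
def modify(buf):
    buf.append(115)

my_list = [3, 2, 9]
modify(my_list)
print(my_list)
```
[3, 2, 9, 115]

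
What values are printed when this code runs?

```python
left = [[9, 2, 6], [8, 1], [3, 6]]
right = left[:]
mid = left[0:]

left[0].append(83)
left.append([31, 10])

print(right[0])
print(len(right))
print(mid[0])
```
[9, 2, 6, 83]
3
[9, 2, 6, 83]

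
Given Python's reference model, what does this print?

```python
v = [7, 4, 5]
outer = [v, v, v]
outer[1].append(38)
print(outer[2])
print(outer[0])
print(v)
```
[7, 4, 5, 38]
[7, 4, 5, 38]
[7, 4, 5, 38]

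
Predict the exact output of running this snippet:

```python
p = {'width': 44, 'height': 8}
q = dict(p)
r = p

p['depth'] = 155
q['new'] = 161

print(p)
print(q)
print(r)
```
{'width': 44, 'height': 8, 'depth': 155}
{'width': 44, 'height': 8, 'new': 161}
{'width': 44, 'height': 8, 'depth': 155}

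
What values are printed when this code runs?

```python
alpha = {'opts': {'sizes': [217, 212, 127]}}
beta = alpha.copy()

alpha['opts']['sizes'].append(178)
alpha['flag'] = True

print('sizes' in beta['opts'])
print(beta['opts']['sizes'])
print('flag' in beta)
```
True
[217, 212, 127, 178]
False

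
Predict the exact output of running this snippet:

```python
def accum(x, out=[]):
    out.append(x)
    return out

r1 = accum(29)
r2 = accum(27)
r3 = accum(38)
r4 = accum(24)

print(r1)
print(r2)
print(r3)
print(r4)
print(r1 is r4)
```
[29, 27, 38, 24]
[29, 27, 38, 24]
[29, 27, 38, 24]
[29, 27, 38, 24]
True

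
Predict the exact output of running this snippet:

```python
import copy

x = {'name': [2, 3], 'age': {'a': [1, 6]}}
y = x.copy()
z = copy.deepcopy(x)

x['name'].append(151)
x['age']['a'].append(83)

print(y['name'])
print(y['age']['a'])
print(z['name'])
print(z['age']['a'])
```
[2, 3, 151]
[1, 6, 83]
[2, 3]
[1, 6]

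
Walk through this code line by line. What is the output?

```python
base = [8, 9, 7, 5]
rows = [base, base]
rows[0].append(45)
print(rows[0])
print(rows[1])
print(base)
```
[8, 9, 7, 5, 45]
[8, 9, 7, 5, 45]
[8, 9, 7, 5, 45]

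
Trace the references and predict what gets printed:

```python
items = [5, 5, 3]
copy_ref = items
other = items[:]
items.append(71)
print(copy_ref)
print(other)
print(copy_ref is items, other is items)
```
[5, 5, 3, 71]
[5, 5, 3]
True False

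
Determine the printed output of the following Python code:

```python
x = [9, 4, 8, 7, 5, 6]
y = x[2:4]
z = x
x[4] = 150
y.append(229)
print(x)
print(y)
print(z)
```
[9, 4, 8, 7, 150, 6]
[8, 7, 229]
[9, 4, 8, 7, 150, 6]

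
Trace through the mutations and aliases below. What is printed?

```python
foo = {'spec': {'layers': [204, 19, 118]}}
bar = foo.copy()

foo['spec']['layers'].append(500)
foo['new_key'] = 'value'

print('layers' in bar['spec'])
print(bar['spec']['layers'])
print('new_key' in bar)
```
True
[204, 19, 118, 500]
False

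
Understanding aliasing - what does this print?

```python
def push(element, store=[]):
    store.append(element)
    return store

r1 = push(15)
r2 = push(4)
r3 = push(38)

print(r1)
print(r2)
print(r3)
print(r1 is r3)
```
[15, 4, 38]
[15, 4, 38]
[15, 4, 38]
True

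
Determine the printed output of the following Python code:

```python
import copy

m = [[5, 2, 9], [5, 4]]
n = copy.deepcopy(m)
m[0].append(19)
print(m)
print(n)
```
[[5, 2, 9, 19], [5, 4]]
[[5, 2, 9], [5, 4]]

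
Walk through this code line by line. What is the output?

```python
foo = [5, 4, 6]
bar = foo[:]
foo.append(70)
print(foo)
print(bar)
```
[5, 4, 6, 70]
[5, 4, 6]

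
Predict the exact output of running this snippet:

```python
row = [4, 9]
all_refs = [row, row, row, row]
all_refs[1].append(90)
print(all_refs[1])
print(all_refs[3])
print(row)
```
[4, 9, 90]
[4, 9, 90]
[4, 9, 90]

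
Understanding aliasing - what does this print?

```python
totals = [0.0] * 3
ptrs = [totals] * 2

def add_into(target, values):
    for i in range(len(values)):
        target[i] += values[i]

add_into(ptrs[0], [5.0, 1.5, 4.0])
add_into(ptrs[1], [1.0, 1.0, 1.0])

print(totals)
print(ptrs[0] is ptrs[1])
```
[6.0, 2.5, 5.0]
True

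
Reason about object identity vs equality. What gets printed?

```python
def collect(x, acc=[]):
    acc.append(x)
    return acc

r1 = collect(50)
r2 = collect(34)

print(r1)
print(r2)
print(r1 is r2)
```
[50, 34]
[50, 34]
True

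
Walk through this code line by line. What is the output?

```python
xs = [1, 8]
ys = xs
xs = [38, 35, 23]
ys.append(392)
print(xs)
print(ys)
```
[38, 35, 23]
[1, 8, 392]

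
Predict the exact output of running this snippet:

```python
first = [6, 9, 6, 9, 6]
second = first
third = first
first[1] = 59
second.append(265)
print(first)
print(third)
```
[6, 59, 6, 9, 6, 265]
[6, 59, 6, 9, 6, 265]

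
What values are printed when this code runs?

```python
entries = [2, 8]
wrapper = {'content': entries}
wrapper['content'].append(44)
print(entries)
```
[2, 8, 44]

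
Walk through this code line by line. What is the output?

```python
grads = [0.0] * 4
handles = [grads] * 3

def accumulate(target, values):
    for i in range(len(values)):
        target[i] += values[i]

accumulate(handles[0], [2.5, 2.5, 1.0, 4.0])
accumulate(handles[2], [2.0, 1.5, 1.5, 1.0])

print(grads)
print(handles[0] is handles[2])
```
[4.5, 4.0, 2.5, 5.0]
True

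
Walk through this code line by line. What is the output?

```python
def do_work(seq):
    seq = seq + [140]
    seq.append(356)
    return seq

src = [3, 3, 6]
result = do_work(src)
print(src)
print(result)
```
[3, 3, 6]
[3, 3, 6, 140, 356]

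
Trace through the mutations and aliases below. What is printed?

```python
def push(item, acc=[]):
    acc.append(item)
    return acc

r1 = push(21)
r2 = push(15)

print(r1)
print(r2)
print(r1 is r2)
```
[21, 15]
[21, 15]
True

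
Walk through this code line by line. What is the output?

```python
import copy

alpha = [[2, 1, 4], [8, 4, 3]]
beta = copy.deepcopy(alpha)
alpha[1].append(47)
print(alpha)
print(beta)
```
[[2, 1, 4], [8, 4, 3, 47]]
[[2, 1, 4], [8, 4, 3]]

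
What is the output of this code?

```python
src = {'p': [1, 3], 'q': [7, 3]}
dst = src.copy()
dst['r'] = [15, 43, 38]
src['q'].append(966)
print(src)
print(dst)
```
{'p': [1, 3], 'q': [7, 3, 966]}
{'p': [1, 3], 'q': [7, 3, 966], 'r': [15, 43, 38]}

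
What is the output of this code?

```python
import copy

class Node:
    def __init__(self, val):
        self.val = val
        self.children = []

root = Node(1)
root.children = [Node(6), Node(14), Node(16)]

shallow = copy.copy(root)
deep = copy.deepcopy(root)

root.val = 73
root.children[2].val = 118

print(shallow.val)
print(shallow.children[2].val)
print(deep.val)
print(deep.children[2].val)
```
1
118
1
16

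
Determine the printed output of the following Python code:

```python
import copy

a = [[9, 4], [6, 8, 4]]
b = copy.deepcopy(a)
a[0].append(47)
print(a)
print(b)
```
[[9, 4, 47], [6, 8, 4]]
[[9, 4], [6, 8, 4]]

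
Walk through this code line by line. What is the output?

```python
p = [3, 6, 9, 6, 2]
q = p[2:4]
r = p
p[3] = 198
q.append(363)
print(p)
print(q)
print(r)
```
[3, 6, 9, 198, 2]
[9, 6, 363]
[3, 6, 9, 198, 2]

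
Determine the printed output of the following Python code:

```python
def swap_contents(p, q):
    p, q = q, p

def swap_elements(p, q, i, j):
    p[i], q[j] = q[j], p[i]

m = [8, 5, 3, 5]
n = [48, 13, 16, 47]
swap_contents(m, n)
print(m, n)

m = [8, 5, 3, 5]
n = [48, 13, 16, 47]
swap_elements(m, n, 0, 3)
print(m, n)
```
[8, 5, 3, 5] [48, 13, 16, 47]
[47, 5, 3, 5] [48, 13, 16, 8]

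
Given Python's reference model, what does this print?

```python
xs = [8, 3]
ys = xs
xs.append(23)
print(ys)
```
[8, 3, 23]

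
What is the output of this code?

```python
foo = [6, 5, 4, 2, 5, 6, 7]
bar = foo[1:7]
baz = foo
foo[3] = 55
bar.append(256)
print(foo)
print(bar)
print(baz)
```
[6, 5, 4, 55, 5, 6, 7]
[5, 4, 2, 5, 6, 7, 256]
[6, 5, 4, 55, 5, 6, 7]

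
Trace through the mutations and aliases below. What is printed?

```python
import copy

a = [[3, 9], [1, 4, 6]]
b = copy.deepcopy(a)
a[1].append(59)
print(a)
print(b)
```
[[3, 9], [1, 4, 6, 59]]
[[3, 9], [1, 4, 6]]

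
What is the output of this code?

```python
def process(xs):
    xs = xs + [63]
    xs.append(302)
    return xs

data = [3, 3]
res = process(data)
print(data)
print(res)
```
[3, 3]
[3, 3, 63, 302]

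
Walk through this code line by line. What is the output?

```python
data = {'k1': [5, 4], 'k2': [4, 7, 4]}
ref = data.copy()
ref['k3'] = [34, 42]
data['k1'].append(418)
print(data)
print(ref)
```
{'k1': [5, 4, 418], 'k2': [4, 7, 4]}
{'k1': [5, 4, 418], 'k2': [4, 7, 4], 'k3': [34, 42]}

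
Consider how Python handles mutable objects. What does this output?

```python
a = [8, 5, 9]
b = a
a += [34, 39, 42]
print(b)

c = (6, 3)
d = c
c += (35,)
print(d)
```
[8, 5, 9, 34, 39, 42]
(6, 3)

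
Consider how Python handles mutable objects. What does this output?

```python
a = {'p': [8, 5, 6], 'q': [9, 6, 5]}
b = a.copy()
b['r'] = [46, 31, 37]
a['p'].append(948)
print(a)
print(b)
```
{'p': [8, 5, 6, 948], 'q': [9, 6, 5]}
{'p': [8, 5, 6, 948], 'q': [9, 6, 5], 'r': [46, 31, 37]}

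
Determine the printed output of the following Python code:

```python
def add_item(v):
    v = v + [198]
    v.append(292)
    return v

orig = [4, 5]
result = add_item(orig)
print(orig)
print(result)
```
[4, 5]
[4, 5, 198, 292]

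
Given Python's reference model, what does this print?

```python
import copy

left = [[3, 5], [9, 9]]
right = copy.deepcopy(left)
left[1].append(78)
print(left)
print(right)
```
[[3, 5], [9, 9, 78]]
[[3, 5], [9, 9]]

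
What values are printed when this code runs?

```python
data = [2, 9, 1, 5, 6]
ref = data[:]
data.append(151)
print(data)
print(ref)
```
[2, 9, 1, 5, 6, 151]
[2, 9, 1, 5, 6]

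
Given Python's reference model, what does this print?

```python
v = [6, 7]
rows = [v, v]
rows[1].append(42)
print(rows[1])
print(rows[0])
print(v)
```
[6, 7, 42]
[6, 7, 42]
[6, 7, 42]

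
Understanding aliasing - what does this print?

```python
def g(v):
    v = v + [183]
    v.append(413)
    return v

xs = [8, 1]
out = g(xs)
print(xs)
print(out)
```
[8, 1]
[8, 1, 183, 413]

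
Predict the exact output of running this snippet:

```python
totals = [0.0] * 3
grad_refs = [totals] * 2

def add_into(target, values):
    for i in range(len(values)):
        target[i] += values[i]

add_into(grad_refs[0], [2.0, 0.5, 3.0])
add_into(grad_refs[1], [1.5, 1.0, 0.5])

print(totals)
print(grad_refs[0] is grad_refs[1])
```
[3.5, 1.5, 3.5]
True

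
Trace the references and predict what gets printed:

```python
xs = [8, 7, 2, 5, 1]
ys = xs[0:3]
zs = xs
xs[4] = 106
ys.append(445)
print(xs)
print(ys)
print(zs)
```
[8, 7, 2, 5, 106]
[8, 7, 2, 445]
[8, 7, 2, 5, 106]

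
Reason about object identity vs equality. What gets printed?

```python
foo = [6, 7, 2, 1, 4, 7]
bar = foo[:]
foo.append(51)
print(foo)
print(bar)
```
[6, 7, 2, 1, 4, 7, 51]
[6, 7, 2, 1, 4, 7]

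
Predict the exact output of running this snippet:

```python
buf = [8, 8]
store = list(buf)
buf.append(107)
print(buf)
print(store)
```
[8, 8, 107]
[8, 8]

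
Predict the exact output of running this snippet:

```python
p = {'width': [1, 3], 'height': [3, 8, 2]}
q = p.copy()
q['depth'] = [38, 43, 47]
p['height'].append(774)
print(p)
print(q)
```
{'width': [1, 3], 'height': [3, 8, 2, 774]}
{'width': [1, 3], 'height': [3, 8, 2, 774], 'depth': [38, 43, 47]}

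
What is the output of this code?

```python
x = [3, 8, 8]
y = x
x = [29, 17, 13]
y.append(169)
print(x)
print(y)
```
[29, 17, 13]
[3, 8, 8, 169]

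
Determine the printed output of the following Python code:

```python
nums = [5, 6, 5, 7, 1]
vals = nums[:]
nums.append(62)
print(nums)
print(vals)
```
[5, 6, 5, 7, 1, 62]
[5, 6, 5, 7, 1]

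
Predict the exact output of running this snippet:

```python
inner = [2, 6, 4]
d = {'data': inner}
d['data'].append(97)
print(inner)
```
[2, 6, 4, 97]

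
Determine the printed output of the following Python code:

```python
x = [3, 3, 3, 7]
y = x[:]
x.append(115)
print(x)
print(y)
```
[3, 3, 3, 7, 115]
[3, 3, 3, 7]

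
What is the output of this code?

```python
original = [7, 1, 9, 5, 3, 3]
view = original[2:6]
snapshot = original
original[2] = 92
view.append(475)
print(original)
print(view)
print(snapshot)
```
[7, 1, 92, 5, 3, 3]
[9, 5, 3, 3, 475]
[7, 1, 92, 5, 3, 3]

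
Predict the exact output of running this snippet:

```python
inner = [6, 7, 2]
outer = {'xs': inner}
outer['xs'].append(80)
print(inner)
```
[6, 7, 2, 80]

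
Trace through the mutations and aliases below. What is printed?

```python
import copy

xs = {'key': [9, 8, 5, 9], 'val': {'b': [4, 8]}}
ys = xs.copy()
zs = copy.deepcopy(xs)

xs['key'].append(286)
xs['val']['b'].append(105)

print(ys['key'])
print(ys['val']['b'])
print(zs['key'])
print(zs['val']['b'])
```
[9, 8, 5, 9, 286]
[4, 8, 105]
[9, 8, 5, 9]
[4, 8]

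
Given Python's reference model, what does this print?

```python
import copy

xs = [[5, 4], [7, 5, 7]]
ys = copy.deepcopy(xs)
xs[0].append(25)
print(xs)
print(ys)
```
[[5, 4, 25], [7, 5, 7]]
[[5, 4], [7, 5, 7]]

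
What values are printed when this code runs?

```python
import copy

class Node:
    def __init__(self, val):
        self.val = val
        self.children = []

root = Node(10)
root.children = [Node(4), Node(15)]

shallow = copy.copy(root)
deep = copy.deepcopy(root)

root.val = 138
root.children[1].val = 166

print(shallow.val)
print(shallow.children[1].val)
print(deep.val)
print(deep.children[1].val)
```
10
166
10
15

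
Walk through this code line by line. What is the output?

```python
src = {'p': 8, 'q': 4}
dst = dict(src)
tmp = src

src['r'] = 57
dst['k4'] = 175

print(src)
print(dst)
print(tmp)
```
{'p': 8, 'q': 4, 'r': 57}
{'p': 8, 'q': 4, 'k4': 175}
{'p': 8, 'q': 4, 'r': 57}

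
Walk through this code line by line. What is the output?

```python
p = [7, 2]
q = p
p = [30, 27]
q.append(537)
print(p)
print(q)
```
[30, 27]
[7, 2, 537]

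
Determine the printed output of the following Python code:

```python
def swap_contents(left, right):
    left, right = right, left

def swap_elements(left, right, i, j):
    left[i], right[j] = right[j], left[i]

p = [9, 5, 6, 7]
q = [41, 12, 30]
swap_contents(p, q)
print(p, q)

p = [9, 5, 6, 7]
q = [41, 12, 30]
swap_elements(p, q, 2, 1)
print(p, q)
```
[9, 5, 6, 7] [41, 12, 30]
[9, 5, 12, 7] [41, 6, 30]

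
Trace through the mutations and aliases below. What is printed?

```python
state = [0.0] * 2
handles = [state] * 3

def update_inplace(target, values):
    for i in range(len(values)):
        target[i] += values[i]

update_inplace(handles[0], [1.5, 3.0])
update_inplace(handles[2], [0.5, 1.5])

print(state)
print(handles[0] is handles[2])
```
[2.0, 4.5]
True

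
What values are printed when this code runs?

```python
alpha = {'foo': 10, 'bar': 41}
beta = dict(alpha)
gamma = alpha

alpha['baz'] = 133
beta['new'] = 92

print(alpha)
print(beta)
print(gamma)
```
{'foo': 10, 'bar': 41, 'baz': 133}
{'foo': 10, 'bar': 41, 'new': 92}
{'foo': 10, 'bar': 41, 'baz': 133}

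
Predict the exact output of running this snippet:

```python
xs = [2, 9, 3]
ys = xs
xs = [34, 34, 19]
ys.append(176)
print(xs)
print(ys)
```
[34, 34, 19]
[2, 9, 3, 176]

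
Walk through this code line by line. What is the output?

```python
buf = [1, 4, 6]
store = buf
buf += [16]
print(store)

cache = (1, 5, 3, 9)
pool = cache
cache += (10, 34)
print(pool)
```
[1, 4, 6, 16]
(1, 5, 3, 9)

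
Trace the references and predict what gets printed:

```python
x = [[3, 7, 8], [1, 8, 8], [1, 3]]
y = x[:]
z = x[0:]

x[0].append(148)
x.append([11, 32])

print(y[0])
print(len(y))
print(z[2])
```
[3, 7, 8, 148]
3
[1, 3]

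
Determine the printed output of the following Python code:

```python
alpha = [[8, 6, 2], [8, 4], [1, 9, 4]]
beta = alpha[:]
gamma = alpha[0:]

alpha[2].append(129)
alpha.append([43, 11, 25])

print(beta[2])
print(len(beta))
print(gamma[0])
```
[1, 9, 4, 129]
3
[8, 6, 2]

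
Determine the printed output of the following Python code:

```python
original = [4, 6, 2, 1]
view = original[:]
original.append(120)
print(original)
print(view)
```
[4, 6, 2, 1, 120]
[4, 6, 2, 1]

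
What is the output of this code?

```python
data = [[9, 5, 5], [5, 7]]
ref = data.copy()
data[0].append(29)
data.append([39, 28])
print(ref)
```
[[9, 5, 5, 29], [5, 7]]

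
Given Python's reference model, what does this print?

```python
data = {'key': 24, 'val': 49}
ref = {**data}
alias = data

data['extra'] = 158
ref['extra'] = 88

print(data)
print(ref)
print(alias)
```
{'key': 24, 'val': 49, 'extra': 158}
{'key': 24, 'val': 49, 'extra': 88}
{'key': 24, 'val': 49, 'extra': 158}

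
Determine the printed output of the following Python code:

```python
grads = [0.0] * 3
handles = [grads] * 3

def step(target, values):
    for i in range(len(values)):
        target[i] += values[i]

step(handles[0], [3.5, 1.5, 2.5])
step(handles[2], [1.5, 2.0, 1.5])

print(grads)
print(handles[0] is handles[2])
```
[5.0, 3.5, 4.0]
True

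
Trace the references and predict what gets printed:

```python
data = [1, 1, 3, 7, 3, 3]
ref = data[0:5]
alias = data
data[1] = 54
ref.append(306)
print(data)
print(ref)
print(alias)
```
[1, 54, 3, 7, 3, 3]
[1, 1, 3, 7, 3, 306]
[1, 54, 3, 7, 3, 3]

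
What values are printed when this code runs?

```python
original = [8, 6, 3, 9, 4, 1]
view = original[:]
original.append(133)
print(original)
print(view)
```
[8, 6, 3, 9, 4, 1, 133]
[8, 6, 3, 9, 4, 1]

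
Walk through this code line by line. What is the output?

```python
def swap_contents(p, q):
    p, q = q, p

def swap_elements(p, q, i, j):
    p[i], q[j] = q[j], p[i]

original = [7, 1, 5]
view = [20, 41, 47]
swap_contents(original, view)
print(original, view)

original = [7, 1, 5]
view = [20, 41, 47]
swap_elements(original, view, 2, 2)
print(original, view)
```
[7, 1, 5] [20, 41, 47]
[7, 1, 47] [20, 41, 5]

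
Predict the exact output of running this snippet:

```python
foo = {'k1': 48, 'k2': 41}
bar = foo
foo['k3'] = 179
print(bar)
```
{'k1': 48, 'k2': 41, 'k3': 179}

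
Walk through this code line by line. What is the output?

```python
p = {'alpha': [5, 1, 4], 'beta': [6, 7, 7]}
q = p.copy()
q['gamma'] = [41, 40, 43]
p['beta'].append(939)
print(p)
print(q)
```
{'alpha': [5, 1, 4], 'beta': [6, 7, 7, 939]}
{'alpha': [5, 1, 4], 'beta': [6, 7, 7, 939], 'gamma': [41, 40, 43]}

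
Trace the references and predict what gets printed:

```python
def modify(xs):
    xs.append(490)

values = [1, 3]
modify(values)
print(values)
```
[1, 3, 490]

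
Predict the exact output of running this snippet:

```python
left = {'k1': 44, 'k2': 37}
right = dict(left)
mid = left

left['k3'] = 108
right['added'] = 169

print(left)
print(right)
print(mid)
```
{'k1': 44, 'k2': 37, 'k3': 108}
{'k1': 44, 'k2': 37, 'added': 169}
{'k1': 44, 'k2': 37, 'k3': 108}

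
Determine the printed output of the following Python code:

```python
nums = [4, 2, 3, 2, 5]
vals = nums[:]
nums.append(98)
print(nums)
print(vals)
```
[4, 2, 3, 2, 5, 98]
[4, 2, 3, 2, 5]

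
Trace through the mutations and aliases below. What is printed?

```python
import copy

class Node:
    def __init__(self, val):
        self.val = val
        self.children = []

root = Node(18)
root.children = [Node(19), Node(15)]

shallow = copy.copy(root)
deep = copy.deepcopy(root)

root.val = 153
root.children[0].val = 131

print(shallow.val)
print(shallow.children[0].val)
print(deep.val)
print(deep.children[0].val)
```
18
131
18
19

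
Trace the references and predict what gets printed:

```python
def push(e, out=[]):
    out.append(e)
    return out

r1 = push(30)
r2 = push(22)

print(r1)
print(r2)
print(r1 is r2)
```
[30, 22]
[30, 22]
True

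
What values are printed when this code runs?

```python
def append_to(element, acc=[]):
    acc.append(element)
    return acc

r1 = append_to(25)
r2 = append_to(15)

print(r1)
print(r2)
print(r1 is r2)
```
[25, 15]
[25, 15]
True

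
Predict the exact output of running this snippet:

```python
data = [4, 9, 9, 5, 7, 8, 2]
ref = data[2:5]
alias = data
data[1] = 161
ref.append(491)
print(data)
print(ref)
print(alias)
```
[4, 161, 9, 5, 7, 8, 2]
[9, 5, 7, 491]
[4, 161, 9, 5, 7, 8, 2]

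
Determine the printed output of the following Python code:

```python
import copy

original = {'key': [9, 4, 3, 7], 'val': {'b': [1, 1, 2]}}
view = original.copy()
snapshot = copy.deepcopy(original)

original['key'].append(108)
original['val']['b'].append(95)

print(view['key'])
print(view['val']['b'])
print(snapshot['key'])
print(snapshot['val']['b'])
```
[9, 4, 3, 7, 108]
[1, 1, 2, 95]
[9, 4, 3, 7]
[1, 1, 2]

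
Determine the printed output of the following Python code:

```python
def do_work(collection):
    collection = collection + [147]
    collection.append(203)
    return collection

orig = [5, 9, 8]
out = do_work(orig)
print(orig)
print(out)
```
[5, 9, 8]
[5, 9, 8, 147, 203]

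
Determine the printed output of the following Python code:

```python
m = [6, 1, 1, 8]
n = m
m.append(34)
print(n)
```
[6, 1, 1, 8, 34]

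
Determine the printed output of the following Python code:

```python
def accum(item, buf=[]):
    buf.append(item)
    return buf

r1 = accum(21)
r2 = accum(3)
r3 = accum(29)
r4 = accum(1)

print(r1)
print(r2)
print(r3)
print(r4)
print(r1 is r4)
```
[21, 3, 29, 1]
[21, 3, 29, 1]
[21, 3, 29, 1]
[21, 3, 29, 1]
True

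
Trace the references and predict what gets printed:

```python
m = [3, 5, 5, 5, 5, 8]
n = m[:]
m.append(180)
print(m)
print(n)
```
[3, 5, 5, 5, 5, 8, 180]
[3, 5, 5, 5, 5, 8]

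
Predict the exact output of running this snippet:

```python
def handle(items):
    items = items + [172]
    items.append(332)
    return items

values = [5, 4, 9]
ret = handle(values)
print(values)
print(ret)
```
[5, 4, 9]
[5, 4, 9, 172, 332]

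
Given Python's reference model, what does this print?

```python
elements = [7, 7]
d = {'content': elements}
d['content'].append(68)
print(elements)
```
[7, 7, 68]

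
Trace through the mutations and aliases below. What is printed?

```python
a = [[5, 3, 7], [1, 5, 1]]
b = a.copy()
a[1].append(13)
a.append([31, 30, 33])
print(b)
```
[[5, 3, 7], [1, 5, 1, 13]]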